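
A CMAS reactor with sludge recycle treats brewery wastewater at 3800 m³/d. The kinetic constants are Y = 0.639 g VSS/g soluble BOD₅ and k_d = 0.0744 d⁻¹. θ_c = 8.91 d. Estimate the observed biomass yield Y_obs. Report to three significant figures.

Y_obs ≈ 0.384 g VSS/g soluble BOD₅

Observed yield with endogenous decay: Y_obs = Y / (1 + k_d·θ_c) = 0.639 / (1 + 0.0744 × 8.91) = 0.639 / 1.663 = 0.3843 g VSS/g soluble BOD₅.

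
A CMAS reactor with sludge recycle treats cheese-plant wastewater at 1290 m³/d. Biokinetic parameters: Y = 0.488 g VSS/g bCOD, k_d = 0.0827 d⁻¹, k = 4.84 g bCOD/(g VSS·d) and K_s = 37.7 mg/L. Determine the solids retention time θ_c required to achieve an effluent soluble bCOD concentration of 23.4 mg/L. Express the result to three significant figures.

θ_c ≈ 1.22 d

From 1/θ_c = Y·k·S/(K_s + S) − k_d: Y·k·S/(K_s+S) = 0.488 × 4.84 × 23.4 / (37.7 + 23.4) = 0.9046 d⁻¹.
Then 1/θ_c = μ − k_d = 0.9046 − 0.0827 = 0.8219 d⁻¹, giving θ_c = 1.217 d.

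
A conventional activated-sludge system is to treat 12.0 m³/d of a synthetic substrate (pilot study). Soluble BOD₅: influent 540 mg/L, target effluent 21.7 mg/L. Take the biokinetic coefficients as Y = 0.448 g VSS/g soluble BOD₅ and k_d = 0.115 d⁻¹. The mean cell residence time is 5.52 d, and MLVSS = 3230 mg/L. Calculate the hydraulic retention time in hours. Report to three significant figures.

τ ≈ 5.83 h

Steady-state biomass mass balance: V·X·(1 + k_d·θ_c) = Y·Q·(S₀ − S)·θ_c, so V = 0.448 × 12.0 × (540 − 21.7) × 5.52 / [3230 × (1 + 0.115 × 5.52)] = 1.54×10^4 / 5280 = 2.913 m³.
τ = V/Q = 2.913/12.0 = 0.2427 d, or 5.826 h.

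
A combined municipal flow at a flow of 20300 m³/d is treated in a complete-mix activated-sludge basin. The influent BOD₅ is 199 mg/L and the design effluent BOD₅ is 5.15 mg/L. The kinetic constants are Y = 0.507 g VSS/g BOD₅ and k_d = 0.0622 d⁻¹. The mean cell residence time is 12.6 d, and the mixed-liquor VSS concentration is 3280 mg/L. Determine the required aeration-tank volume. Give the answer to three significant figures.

V ≈ 4300 m³

Rearranging the biomass balance for a CMAS with decay, V = Y·Q·ΔS·θ_c / [X·(1+k_d θ_c)] = 0.507 × 20300 × (199 − 5.15) × 12.6 / [3280 × (1 + 0.0622 × 12.6)] = 2.51×10^7 / 5851 = 4297 m³.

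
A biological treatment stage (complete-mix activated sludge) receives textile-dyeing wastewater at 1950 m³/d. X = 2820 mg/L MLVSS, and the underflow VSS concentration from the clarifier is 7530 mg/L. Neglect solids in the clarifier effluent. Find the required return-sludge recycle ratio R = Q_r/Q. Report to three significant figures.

R ≈ 0.599

Solids balance on the clarifier gives (1+R)X = R·X_r, so R = X/(X_r − X) = 2820 / (7530 − 2820) = 0.5987.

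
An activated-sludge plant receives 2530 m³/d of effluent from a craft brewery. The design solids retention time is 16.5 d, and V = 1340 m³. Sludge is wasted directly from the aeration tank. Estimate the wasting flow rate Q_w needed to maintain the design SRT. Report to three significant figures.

Wasting from the aeration tank: Q_w = V / θ_c = 1340 / 16.5 = 81.21 m³/d.

Q_w ≈ 81.2 m³/d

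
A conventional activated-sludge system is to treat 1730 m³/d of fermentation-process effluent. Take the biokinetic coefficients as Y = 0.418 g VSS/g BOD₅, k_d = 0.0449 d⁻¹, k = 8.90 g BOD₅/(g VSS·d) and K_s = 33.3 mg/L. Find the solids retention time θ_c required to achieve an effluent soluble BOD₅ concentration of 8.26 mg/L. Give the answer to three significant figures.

θ_c ≈ 1.44 d

Specific growth rate at S = 8.26 mg/L: μ = YkS/(K_s+S) = 0.418·8.90·8.26/(33.3+8.26) = 0.7394 d⁻¹.
Then 1/θ_c = μ − k_d = 0.7394 − 0.0449 = 0.6945 d⁻¹, giving θ_c = 1.440 d.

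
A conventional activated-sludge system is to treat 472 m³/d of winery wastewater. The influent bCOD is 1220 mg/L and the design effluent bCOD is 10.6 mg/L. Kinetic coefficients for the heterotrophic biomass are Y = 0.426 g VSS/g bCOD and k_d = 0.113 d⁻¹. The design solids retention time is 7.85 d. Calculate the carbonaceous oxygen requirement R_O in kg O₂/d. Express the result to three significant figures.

The observed yield is Y_obs = Y/(1 + k_d·θ_c) = 0.426 / (1 + 0.113 × 7.85) = 0.426 / 1.887 = 0.2257 g VSS per g bCOD removed.
ΔS = 1220 − 10.6 = 1209 mg/L, so the substrate removal rate is 472 × 1209/1000 = 570.8 kg bCOD/d.
Net sludge production P_X = 0.2257 × 570.8 = 128.9 kg VSS/d.
R_O = Q·(S₀ − S) − 1.42·P_X = 570.8 − 1.42 × 128.9 = 387.8 kg O₂/d.

R_O ≈ 388 kg O₂/d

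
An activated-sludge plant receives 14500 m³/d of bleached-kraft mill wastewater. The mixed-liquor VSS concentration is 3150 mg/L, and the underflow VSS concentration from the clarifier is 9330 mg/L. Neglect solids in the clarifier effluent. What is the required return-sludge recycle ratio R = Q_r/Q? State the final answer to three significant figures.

R ≈ 0.510

Mass balance around the secondary clarifier (neglecting effluent solids): R = X / (X_r − X) = 3150 / (9330 − 3150) = 0.5097.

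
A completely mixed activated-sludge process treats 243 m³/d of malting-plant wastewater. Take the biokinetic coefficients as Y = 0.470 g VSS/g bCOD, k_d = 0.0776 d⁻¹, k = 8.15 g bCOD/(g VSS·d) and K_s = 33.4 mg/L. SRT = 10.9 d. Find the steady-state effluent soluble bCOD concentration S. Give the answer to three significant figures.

S ≈ 1.54 mg/L

Effluent substrate depends only on kinetics and SRT: S = K_s(1 + k_d θ_c) / [θ_c(Yk − k_d) − 1] = 33.4 × (1 + 0.0776 × 10.9) / [10.9 × (0.470 × 8.15 − 0.0776) − 1] = 61.65 / 39.91 = 1.545 mg/L.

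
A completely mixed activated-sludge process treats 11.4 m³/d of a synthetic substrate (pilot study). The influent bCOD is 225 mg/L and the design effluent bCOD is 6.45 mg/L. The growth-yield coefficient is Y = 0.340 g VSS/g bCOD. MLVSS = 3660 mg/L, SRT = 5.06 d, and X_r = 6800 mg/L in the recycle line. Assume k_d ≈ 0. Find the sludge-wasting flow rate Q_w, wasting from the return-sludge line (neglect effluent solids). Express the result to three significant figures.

Biomass mass balance (decay neglected): V·X = Y·Q·(S₀ − S)·θ_c, so V = 0.340 × 11.4 × (225 − 6.45) × 5.06 / 3660 = 1.171 m³.
Wasting from the return line (neglecting effluent solids): Q_w = V·X / (θ_c·X_r) = 1.171 × 3660 / (5.06 × 6800) = 0.1246 m³/d.

Q_w ≈ 0.125 m³/d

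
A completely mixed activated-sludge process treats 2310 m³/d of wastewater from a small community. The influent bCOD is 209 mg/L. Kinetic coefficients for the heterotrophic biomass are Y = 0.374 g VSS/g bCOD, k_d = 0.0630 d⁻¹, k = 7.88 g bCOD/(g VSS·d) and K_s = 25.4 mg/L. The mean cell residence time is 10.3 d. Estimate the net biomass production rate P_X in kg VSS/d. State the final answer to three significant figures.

P_X ≈ 109 kg VSS/d

Effluent substrate depends only on kinetics and SRT: S = K_s(1 + k_d θ_c) / [θ_c(Yk − k_d) − 1] = 25.4 × (1 + 0.0630 × 10.3) / [10.3 × (0.374 × 7.88 − 0.0630) − 1] = 41.88 / 28.71 = 1.459 mg/L.
Observed yield with endogenous decay: Y_obs = Y / (1 + k_d·θ_c) = 0.374 / (1 + 0.0630 × 10.3) = 0.374 / 1.649 = 0.2268 g VSS/g bCOD.
ΔS = 209 − 1.46 = 207.5 mg/L, so the substrate removal rate is 2310 × 207.5/1000 = 479.4 kg bCOD/d.
Net biomass production P_X = Y_obs × Q·(S₀ − S) = 0.2268 × 479.4 = 108.7 kg VSS/d.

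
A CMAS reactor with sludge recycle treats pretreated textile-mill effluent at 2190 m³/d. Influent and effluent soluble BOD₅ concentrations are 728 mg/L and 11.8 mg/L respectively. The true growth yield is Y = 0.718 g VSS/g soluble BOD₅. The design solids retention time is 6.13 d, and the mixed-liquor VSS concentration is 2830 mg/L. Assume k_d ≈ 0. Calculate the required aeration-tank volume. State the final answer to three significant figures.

Biomass mass balance (decay neglected): V·X = Y·Q·(S₀ − S)·θ_c, so V = 0.718 × 2190 × (728 − 11.8) × 6.13 / 2830 = 2439 m³.

V ≈ 2440 m³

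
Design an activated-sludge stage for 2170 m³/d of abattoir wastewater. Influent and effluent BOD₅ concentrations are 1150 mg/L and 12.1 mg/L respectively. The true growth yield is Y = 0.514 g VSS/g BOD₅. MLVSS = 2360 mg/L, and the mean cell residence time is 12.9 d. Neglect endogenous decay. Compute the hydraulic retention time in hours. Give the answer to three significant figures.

V·X = Y·Q·ΔS·θ_c gives V = 0.514 × 2170 × (1150 − 12.1) × 12.9 / 2360 = 6938 m³.
HRT = V/Q = 6938 m³ / 2170 m³·d⁻¹ = 3.197 d × 24 = 76.73 h.

τ ≈ 76.7 h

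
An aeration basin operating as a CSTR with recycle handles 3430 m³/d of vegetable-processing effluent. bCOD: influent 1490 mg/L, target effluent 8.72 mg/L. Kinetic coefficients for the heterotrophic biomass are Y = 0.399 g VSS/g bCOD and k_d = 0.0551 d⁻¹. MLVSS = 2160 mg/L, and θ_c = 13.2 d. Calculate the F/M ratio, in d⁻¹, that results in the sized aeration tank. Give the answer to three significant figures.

F/M ≈ 0.330 d⁻¹

From the SRT design equation V = Y Q (S₀−S) θ_c / [X (1 + k_d θ_c)] = 0.399 × 3430 × (1490 − 8.72) × 13.2 / [2160 × (1 + 0.0551 × 13.2)] = 2.68×10^7 / 3731 = 7172 m³.
F/M = applied load / biomass = Q·S₀/(V·X) = 3430 × 1490 / (7172 × 2160) = 0.3299 d⁻¹.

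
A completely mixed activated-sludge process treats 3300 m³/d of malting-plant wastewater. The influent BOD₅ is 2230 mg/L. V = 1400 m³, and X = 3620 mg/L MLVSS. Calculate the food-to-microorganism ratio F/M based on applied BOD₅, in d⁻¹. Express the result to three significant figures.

F/M ≈ 1.45 d⁻¹

F/M = applied load / biomass = Q·S₀/(V·X) = 3300 × 2230 / (1400 × 3620) = 1.452 d⁻¹.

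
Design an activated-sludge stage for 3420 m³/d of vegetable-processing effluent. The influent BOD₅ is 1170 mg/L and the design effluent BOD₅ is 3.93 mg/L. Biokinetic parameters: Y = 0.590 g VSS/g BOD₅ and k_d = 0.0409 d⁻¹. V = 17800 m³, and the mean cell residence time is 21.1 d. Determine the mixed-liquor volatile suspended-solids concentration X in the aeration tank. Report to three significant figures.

X ≈ 1500 mg/L

Solving the biomass balance for X: X = Y Q (S₀−S) θ_c / [V (1+k_d θ_c)] = 0.590 × 3420 × (1170 − 3.93) × 21.1 / [17800 × (1 + 0.0409 × 21.1)] = 1497 mg/L.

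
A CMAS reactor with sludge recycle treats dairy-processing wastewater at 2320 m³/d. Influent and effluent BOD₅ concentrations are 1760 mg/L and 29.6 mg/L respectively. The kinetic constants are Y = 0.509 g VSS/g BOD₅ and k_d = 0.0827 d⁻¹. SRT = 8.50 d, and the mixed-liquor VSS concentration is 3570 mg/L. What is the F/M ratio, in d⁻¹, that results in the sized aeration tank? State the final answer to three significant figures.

F/M ≈ 0.400 d⁻¹

From the SRT design equation V = Y Q (S₀−S) θ_c / [X (1 + k_d θ_c)] = 0.509 × 2320 × (1760 − 29.6) × 8.50 / [3570 × (1 + 0.0827 × 8.50)] = 1.74×10^7 / 6080 = 2857 m³.
F/M = Q·S₀ / (V·X) = 2320 × 1760 / (2857 × 3570) = 0.4003 g BOD₅·(g VSS·d)⁻¹.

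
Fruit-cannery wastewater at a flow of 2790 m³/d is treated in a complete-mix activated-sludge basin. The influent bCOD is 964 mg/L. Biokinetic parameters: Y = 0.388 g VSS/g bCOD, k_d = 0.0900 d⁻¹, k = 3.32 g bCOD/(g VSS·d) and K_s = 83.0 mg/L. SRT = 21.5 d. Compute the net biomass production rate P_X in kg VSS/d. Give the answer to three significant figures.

P_X ≈ 352 kg VSS/d

From the Monod/SRT balance for a CMAS, S = K_s·(1+k_d θ_c)/[θ_c·(Y k − k_d) − 1] = 83.0 × (1 + 0.0900 × 21.5) / [21.5 × (0.388 × 3.32 − 0.0900) − 1] = 243.6 / 24.76 = 9.838 mg/L.
The observed yield is Y_obs = Y/(1 + k_d·θ_c) = 0.388 / (1 + 0.0900 × 21.5) = 0.388 / 2.935 = 0.1322 g VSS per g bCOD removed.
Mass of bCOD removed per day: Q(S₀ − S) = 2790 × 954.2 g/m³ = 2662 kg/d.
So the net sludge growth is P_X = 0.1322 × 2662 = 351.9 kg VSS/d.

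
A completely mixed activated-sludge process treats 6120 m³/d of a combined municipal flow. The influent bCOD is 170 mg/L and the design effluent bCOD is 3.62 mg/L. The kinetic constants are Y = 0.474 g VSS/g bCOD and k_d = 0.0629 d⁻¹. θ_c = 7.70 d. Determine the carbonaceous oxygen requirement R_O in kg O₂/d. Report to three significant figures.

R_O ≈ 557 kg O₂/d

The observed yield is Y_obs = Y/(1 + k_d·θ_c) = 0.474 / (1 + 0.0629 × 7.70) = 0.474 / 1.484 = 0.3193 g VSS per g bCOD removed.
ΔS = 170 − 3.62 = 166.4 mg/L, so the substrate removal rate is 6120 × 166.4/1000 = 1018 kg bCOD/d.
Net sludge production P_X = 0.3193 × 1018 = 325.2 kg VSS/d.
R_O = Q·(S₀ − S) − 1.42·P_X = 1018 − 1.42 × 325.2 = 556.5 kg O₂/d.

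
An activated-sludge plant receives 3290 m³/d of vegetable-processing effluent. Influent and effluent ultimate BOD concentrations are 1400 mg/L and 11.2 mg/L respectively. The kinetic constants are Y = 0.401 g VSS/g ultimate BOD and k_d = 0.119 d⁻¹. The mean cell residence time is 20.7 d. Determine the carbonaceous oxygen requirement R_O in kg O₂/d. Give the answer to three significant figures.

R_O ≈ 3820 kg O₂/d

The observed yield is Y_obs = Y/(1 + k_d·θ_c) = 0.401 / (1 + 0.119 × 20.7) = 0.401 / 3.463 = 0.1158 g VSS per g ultimate BOD removed.
Substrate removed = Q·(S₀ − S) = 3290 m³/d × (1400 − 11.2) g/m³ = 4.57×10^6 g/d = 4569 kg/d.
Net sludge production P_X = 0.1158 × 4569 = 529.0 kg VSS/d.
R_O = Q·(S₀ − S) − 1.42·P_X = 4569 − 1.42 × 529.0 = 3818 kg O₂/d.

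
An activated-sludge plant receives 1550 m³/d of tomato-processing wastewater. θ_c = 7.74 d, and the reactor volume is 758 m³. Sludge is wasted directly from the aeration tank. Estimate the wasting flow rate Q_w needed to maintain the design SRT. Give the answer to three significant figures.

Q_w ≈ 97.9 m³/d

With mixed-liquor wasting, θ_c = V/Q_w, so Q_w = V/θ_c = 758.0/7.74 = 97.93 m³/d.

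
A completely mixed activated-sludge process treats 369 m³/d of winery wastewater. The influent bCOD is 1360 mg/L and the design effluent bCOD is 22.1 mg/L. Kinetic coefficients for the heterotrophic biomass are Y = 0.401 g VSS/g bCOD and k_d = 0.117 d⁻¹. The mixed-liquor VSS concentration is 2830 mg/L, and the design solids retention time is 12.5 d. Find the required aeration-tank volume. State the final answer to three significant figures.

Rearranging the biomass balance for a CMAS with decay, V = Y·Q·ΔS·θ_c / [X·(1+k_d θ_c)] = 0.401 × 369 × (1360 − 22.1) × 12.5 / [2830 × (1 + 0.117 × 12.5)] = 2.47×10^6 / 6969 = 355.1 m³.

V ≈ 355 m³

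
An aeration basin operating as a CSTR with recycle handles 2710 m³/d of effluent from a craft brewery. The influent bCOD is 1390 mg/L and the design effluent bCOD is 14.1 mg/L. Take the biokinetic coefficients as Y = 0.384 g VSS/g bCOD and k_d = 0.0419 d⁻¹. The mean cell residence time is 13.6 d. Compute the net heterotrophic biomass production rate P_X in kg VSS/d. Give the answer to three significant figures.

Correct the yield for decay: Y_obs = Y/(1 + k_d θ_c) = 0.384 / (1 + 0.0419 × 13.6) = 0.384 / 1.570 = 0.2446.
ΔS = 1390 − 14.1 = 1376 mg/L, so the substrate removal rate is 2710 × 1376/1000 = 3729 kg bCOD/d.
P_X = Y_obs · Q(S₀ − S) = 0.2446 × 3729 = 912.1 kg VSS/d.

P_X ≈ 912 kg VSS/d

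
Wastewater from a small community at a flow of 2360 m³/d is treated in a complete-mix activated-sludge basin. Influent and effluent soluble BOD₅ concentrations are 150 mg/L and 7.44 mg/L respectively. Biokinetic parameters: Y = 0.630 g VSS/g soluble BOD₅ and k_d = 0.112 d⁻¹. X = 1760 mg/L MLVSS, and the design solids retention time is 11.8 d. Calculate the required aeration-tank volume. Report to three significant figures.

From the SRT design equation V = Y Q (S₀−S) θ_c / [X (1 + k_d θ_c)] = 0.630 × 2360 × (150 − 7.44) × 11.8 / [1760 × (1 + 0.112 × 11.8)] = 2.5×10^6 / 4086 = 612.1 m³.

V ≈ 612 m³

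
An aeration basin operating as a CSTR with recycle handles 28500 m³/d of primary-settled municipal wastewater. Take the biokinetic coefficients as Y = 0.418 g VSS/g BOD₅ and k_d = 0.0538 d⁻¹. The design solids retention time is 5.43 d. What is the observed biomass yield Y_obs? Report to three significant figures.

Y_obs ≈ 0.323 g VSS/g BOD₅

The observed yield is Y_obs = Y/(1 + k_d·θ_c) = 0.418 / (1 + 0.0538 × 5.43) = 0.418 / 1.292 = 0.3235 g VSS per g BOD₅ removed.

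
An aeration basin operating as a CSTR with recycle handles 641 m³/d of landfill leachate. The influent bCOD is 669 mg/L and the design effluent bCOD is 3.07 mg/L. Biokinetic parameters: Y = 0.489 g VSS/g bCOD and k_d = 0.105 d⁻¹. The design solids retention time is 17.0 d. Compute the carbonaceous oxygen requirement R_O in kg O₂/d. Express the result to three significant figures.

The observed yield is Y_obs = Y/(1 + k_d·θ_c) = 0.489 / (1 + 0.105 × 17.0) = 0.489 / 2.785 = 0.1756 g VSS per g bCOD removed.
Substrate removed = Q·(S₀ − S) = 641 m³/d × (669 − 3.07) g/m³ = 4.27×10^5 g/d = 426.9 kg/d.
P_X = Y_obs·Q·(S₀ − S) = 0.1756 × 426.9 = 74.95 kg VSS/d.
R_O = Q·(S₀ − S) − 1.42·P_X = 426.9 − 1.42 × 74.95 = 320.4 kg O₂/d.

R_O ≈ 320 kg O₂/d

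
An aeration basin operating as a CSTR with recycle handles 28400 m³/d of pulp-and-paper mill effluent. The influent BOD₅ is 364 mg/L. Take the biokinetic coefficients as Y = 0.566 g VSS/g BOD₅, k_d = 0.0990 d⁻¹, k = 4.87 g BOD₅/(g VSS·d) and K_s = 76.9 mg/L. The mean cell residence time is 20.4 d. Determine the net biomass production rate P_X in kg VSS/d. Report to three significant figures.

For a completely mixed reactor with recycle the Lawrence–McCarty relation gives S = K_s·(1 + k_d·θ_c) / [θ_c·(Y·k − k_d) − 1] = 76.9 × (1 + 0.0990 × 20.4) / [20.4 × (0.566 × 4.87 − 0.0990) − 1] = 232.2 / 53.21 = 4.364 mg/L.
The observed yield is Y_obs = Y/(1 + k_d·θ_c) = 0.566 / (1 + 0.0990 × 20.4) = 0.566 / 3.020 = 0.1874 g VSS per g BOD₅ removed.
ΔS = 364 − 4.36 = 359.6 mg/L, so the substrate removal rate is 28400 × 359.6/1000 = 10214 kg BOD₅/d.
P_X = Y_obs · Q(S₀ − S) = 0.1874 × 10214 = 1914 kg VSS/d.

P_X ≈ 1910 kg VSS/d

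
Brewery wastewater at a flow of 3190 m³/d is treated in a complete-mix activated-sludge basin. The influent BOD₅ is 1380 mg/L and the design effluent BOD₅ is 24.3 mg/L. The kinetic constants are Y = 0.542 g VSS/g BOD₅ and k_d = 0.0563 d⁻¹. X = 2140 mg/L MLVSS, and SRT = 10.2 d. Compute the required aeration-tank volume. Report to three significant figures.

From the SRT design equation V = Y Q (S₀−S) θ_c / [X (1 + k_d θ_c)] = 0.542 × 3190 × (1380 − 24.3) × 10.2 / [2140 × (1 + 0.0563 × 10.2)] = 2.39×10^7 / 3369 = 7097 m³.

V ≈ 7100 m³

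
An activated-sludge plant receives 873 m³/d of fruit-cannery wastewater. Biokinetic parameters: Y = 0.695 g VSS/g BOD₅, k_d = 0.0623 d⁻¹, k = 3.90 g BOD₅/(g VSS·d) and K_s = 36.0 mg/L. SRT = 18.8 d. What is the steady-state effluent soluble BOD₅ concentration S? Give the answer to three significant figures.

S ≈ 1.60 mg/L

From the Monod/SRT balance for a CMAS, S = K_s·(1+k_d θ_c)/[θ_c·(Y k − k_d) − 1] = 36.0 × (1 + 0.0623 × 18.8) / [18.8 × (0.695 × 3.90 − 0.0623) − 1] = 78.16 / 48.79 = 1.602 mg/L.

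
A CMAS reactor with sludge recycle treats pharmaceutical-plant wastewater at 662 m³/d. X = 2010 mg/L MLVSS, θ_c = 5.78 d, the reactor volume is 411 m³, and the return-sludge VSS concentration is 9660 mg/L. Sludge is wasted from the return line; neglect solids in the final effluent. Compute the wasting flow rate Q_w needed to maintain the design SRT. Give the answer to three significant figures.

Q_w ≈ 14.8 m³/d

Wasting from the return line (neglecting effluent solids): Q_w = V·X / (θ_c·X_r) = 411.0 × 2010 / (5.78 × 9660) = 14.80 m³/d.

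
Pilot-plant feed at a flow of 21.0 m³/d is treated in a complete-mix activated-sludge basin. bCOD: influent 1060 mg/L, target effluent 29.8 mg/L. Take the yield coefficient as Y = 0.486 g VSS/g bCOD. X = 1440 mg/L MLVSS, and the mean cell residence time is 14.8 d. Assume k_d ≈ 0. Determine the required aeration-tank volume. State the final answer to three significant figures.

V·X = Y·Q·ΔS·θ_c gives V = 0.486 × 21.0 × (1060 − 29.8) × 14.8 / 1440 = 108.1 m³.

V ≈ 108 m³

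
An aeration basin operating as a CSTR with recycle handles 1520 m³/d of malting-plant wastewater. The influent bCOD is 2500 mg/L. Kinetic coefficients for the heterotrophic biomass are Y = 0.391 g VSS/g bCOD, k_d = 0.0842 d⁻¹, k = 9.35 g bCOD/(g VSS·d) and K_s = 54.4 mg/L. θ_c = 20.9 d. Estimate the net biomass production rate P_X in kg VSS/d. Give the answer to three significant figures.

From the Monod/SRT balance for a CMAS, S = K_s·(1+k_d θ_c)/[θ_c·(Y k − k_d) − 1] = 54.4 × (1 + 0.0842 × 20.9) / [20.9 × (0.391 × 9.35 − 0.0842) − 1] = 150.1 / 73.65 = 2.039 mg/L.
Observed yield with endogenous decay: Y_obs = Y / (1 + k_d·θ_c) = 0.391 / (1 + 0.0842 × 20.9) = 0.391 / 2.760 = 0.1417 g VSS/g bCOD.
Mass of bCOD removed per day: Q(S₀ − S) = 1520 × 2498 g/m³ = 3797 kg/d.
P_X = Y_obs · Q(S₀ − S) = 0.1417 × 3797 = 537.9 kg VSS/d.

P_X ≈ 538 kg VSS/d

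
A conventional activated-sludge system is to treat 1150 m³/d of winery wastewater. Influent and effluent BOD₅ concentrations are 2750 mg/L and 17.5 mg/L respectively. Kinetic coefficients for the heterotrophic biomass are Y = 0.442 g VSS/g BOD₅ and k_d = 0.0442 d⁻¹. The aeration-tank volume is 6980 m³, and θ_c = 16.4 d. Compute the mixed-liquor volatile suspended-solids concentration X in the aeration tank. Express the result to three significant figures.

X ≈ 1890 mg/L

X = Y·Q·ΔS·θ_c / [V·(1 + k_d θ_c)] = 0.442 × 1150 × (2750 − 17.5) × 16.4 / [6980 × (1 + 0.0442 × 16.4)] = 1892 mg/L.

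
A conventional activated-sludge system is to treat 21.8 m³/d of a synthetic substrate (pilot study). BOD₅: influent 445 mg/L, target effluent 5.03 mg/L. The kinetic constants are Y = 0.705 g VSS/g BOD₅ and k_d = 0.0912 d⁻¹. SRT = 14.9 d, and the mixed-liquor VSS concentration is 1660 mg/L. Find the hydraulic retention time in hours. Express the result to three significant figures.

Steady-state biomass mass balance: V·X·(1 + k_d·θ_c) = Y·Q·(S₀ − S)·θ_c, so V = 0.705 × 21.8 × (445 − 5.03) × 14.9 / [1660 × (1 + 0.0912 × 14.9)] = 1.01×10^5 / 3916 = 25.73 m³.
τ = V/Q = 25.73/21.8 = 1.180 d, or 28.33 h.

τ ≈ 28.3 h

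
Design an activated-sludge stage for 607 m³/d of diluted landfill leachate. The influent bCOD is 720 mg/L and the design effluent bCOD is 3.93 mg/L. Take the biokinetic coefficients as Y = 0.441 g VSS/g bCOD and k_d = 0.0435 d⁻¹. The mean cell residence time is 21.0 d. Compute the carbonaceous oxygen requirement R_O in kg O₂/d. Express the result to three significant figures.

R_O ≈ 292 kg O₂/d

The observed yield is Y_obs = Y/(1 + k_d·θ_c) = 0.441 / (1 + 0.0435 × 21.0) = 0.441 / 1.913 = 0.2305 g VSS per g bCOD removed.
Substrate removed = Q·(S₀ − S) = 607 m³/d × (720 − 3.93) g/m³ = 4.35×10^5 g/d = 434.7 kg/d.
P_X = Y_obs·Q·(S₀ − S) = 0.2305 × 434.7 = 100.2 kg VSS/d.
Carbonaceous O₂ demand = substrate oxidised − cell-mass equivalent = 434.7 − 1.42 × 100.2 = 292.4 kg O₂/d.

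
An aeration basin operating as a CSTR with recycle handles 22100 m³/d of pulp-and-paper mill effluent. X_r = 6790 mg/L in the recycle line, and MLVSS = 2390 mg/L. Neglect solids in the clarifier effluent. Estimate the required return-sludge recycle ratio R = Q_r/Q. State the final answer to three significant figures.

Solids balance on the clarifier gives (1+R)X = R·X_r, so R = X/(X_r − X) = 2390 / (6790 − 2390) = 0.5432.

R ≈ 0.543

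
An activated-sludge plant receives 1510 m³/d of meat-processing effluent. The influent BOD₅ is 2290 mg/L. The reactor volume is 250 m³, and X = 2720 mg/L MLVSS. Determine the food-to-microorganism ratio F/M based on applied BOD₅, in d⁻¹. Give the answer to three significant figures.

F/M ≈ 5.09 d⁻¹

Food-to-microorganism ratio F/M = Q S₀ / (V X) = 1510 × 2290 / (250.0 × 2720) = 5.085 d⁻¹.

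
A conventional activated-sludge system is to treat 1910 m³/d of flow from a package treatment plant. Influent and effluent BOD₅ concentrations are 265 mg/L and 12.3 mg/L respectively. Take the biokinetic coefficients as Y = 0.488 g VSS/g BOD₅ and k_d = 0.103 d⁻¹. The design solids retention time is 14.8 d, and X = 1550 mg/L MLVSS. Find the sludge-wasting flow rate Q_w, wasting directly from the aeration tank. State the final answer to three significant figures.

Rearranging the biomass balance for a CMAS with decay, V = Y·Q·ΔS·θ_c / [X·(1+k_d θ_c)] = 0.488 × 1910 × (265 − 12.3) × 14.8 / [1550 × (1 + 0.103 × 14.8)] = 3.49×10^6 / 3913 = 890.9 m³.
For wasting at MLVSS concentration, Q_w = V/θ_c = 890.9/14.8 = 60.20 m³/d.

Q_w ≈ 60.2 m³/d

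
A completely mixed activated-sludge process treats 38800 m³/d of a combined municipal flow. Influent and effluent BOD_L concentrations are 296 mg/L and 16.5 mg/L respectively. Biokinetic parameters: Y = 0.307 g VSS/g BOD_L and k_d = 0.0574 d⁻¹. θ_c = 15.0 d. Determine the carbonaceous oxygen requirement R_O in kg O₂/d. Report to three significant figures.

R_O ≈ 8300 kg O₂/d

Observed yield with endogenous decay: Y_obs = Y / (1 + k_d·θ_c) = 0.307 / (1 + 0.0574 × 15.0) = 0.307 / 1.861 = 0.1650 g VSS/g BOD_L.
Q·(S₀ − S) = 38800 × (296 − 16.5) × 10⁻³ = 10845 kg/d removed.
P_X = Y_obs·Q·(S₀ − S) = 0.1650 × 10845 = 1789 kg VSS/d.
R_O = Q·ΔS − 1.42 P_X = 10845 − 2540 = 8304 kg O₂/d.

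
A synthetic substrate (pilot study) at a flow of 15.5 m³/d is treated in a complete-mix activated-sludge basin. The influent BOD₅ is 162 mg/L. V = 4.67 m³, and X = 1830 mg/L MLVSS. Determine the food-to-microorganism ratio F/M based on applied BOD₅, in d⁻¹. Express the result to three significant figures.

F/M ≈ 0.294 d⁻¹

F/M = applied load / biomass = Q·S₀/(V·X) = 15.5 × 162 / (4.670 × 1830) = 0.2938 d⁻¹.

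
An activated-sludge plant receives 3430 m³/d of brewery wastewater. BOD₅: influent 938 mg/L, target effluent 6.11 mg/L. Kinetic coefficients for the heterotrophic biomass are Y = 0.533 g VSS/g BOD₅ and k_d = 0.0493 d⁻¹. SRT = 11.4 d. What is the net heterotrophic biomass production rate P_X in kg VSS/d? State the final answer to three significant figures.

P_X ≈ 1090 kg VSS/d

The observed yield is Y_obs = Y/(1 + k_d·θ_c) = 0.533 / (1 + 0.0493 × 11.4) = 0.533 / 1.562 = 0.3412 g VSS per g BOD₅ removed.
Substrate removed = Q·(S₀ − S) = 3430 m³/d × (938 − 6.11) g/m³ = 3.2×10^6 g/d = 3196 kg/d.
Net biomass production P_X = Y_obs × Q·(S₀ − S) = 0.3412 × 3196 = 1091 kg VSS/d.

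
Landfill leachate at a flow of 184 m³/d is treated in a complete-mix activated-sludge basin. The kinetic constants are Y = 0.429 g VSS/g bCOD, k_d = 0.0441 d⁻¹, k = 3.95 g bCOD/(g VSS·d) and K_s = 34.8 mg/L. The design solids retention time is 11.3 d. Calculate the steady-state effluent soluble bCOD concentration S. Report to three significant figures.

Effluent substrate depends only on kinetics and SRT: S = K_s(1 + k_d θ_c) / [θ_c(Yk − k_d) − 1] = 34.8 × (1 + 0.0441 × 11.3) / [11.3 × (0.429 × 3.95 − 0.0441) − 1] = 52.14 / 17.65 = 2.954 mg/L.

S ≈ 2.95 mg/L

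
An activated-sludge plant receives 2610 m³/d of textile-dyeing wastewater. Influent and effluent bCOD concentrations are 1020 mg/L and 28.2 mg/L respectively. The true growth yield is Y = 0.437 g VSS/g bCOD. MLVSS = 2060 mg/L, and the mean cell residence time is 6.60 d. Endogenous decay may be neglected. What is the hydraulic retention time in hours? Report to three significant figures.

Biomass mass balance (decay neglected): V·X = Y·Q·(S₀ − S)·θ_c, so V = 0.437 × 2610 × (1020 − 28.2) × 6.60 / 2060 = 3624 m³.
HRT = V/Q = 3624 m³ / 2610 m³·d⁻¹ = 1.389 d × 24 = 33.33 h.

τ ≈ 33.3 h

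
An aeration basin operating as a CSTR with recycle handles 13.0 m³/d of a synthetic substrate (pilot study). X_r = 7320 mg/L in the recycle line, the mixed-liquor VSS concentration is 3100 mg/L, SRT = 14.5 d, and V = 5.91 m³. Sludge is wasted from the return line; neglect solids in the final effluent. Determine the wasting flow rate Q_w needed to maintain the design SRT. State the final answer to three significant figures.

Q_w ≈ 0.173 m³/d

Q_w = (V·X)/(θ_c X_r) = 5.910 × 3100 / (14.5 × 7320) = 0.1726 m³/d.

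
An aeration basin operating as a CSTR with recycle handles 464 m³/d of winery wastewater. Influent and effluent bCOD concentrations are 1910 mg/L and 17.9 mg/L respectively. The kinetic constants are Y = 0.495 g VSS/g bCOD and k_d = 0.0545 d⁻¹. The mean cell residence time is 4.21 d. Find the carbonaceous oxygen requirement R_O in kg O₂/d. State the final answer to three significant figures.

R_O ≈ 376 kg O₂/d

The observed yield is Y_obs = Y/(1 + k_d·θ_c) = 0.495 / (1 + 0.0545 × 4.21) = 0.495 / 1.229 = 0.4026 g VSS per g bCOD removed.
Q·(S₀ − S) = 464 × (1910 − 17.9) × 10⁻³ = 877.9 kg/d removed.
Biomass synthesised: P_X = Y_obs × 877.9 = 353.5 kg VSS/d.
R_O = Q·(S₀ − S) − 1.42·P_X = 877.9 − 1.42 × 353.5 = 376.0 kg O₂/d.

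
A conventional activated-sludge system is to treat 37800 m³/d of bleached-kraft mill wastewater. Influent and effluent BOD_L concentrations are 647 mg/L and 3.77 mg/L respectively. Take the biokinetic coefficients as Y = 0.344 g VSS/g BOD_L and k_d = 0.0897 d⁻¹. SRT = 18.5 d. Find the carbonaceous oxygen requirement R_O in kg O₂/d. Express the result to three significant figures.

R_O ≈ 19800 kg O₂/d

Y_obs = Y / (1 + k_d θ_c) = 0.344 / (1 + 0.0897 × 18.5) = 0.344 / 2.659 = 0.1294.
Mass of BOD_L removed per day: Q(S₀ − S) = 37800 × 643.2 g/m³ = 24314 kg/d.
Net sludge production P_X = 0.1294 × 24314 = 3145 kg VSS/d.
R_O = Q·ΔS − 1.42 P_X = 24314 − 4466 = 19848 kg O₂/d.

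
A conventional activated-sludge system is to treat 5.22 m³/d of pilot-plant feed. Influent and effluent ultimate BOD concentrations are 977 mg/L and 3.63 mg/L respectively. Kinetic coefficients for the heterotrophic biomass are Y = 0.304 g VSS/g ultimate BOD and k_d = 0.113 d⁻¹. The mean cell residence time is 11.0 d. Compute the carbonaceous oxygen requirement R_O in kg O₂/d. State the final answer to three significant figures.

Y_obs = Y / (1 + k_d θ_c) = 0.304 / (1 + 0.113 × 11.0) = 0.304 / 2.243 = 0.1355.
Substrate removed = Q·(S₀ − S) = 5.22 m³/d × (977 − 3.63) g/m³ = 5.08×10^3 g/d = 5.081 kg/d.
Biomass synthesised: P_X = Y_obs × 5.081 = 0.6886 kg VSS/d.
Carbonaceous O₂ demand = substrate oxidised − cell-mass equivalent = 5.081 − 1.42 × 0.6886 = 4.103 kg O₂/d.

R_O ≈ 4.10 kg O₂/d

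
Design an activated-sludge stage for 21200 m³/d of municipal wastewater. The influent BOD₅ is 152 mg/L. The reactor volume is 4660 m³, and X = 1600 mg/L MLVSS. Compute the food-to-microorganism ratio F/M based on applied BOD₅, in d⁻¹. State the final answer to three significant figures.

F/M = applied load / biomass = Q·S₀/(V·X) = 21200 × 152 / (4660 × 1600) = 0.4322 d⁻¹.

F/M ≈ 0.432 d⁻¹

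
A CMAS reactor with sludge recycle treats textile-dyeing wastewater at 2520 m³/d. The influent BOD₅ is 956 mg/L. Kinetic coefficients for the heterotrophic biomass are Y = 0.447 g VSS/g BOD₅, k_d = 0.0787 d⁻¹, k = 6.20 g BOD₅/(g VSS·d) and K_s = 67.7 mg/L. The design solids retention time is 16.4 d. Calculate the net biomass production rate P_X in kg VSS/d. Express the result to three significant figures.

Effluent substrate depends only on kinetics and SRT: S = K_s(1 + k_d θ_c) / [θ_c(Yk − k_d) − 1] = 67.7 × (1 + 0.0787 × 16.4) / [16.4 × (0.447 × 6.20 − 0.0787) − 1] = 155.1 / 43.16 = 3.593 mg/L.
Observed yield with endogenous decay: Y_obs = Y / (1 + k_d·θ_c) = 0.447 / (1 + 0.0787 × 16.4) = 0.447 / 2.291 = 0.1951 g VSS/g BOD₅.
Substrate removed = Q·(S₀ − S) = 2520 m³/d × (956 − 3.59) g/m³ = 2.4×10^6 g/d = 2400 kg/d.
Biomass produced: P_X = Y_obs·Q·ΔS = 0.1951 × 2400 ≈ 468.3 kg VSS/d.

P_X ≈ 468 kg VSS/d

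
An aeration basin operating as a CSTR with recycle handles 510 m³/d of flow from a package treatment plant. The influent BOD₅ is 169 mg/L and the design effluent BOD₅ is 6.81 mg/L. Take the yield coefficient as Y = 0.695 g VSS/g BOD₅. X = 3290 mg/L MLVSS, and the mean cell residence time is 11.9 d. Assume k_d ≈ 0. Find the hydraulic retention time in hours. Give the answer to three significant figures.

τ ≈ 9.79 h

Biomass mass balance (decay neglected): V·X = Y·Q·(S₀ − S)·θ_c, so V = 0.695 × 510 × (169 − 6.81) × 11.9 / 3290 = 207.9 m³.
HRT = V/Q = 207.9 m³ / 510 m³·d⁻¹ = 0.4077 d × 24 = 9.785 h.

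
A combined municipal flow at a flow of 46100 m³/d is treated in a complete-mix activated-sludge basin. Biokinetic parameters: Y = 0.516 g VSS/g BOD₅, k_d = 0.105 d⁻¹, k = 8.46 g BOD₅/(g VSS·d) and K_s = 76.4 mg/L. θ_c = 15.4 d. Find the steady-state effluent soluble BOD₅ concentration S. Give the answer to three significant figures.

For a completely mixed reactor with recycle the Lawrence–McCarty relation gives S = K_s·(1 + k_d·θ_c) / [θ_c·(Y·k − k_d) − 1] = 76.4 × (1 + 0.105 × 15.4) / [15.4 × (0.516 × 8.46 − 0.105) − 1] = 199.9 / 64.61 = 3.095 mg/L.

S ≈ 3.09 mg/L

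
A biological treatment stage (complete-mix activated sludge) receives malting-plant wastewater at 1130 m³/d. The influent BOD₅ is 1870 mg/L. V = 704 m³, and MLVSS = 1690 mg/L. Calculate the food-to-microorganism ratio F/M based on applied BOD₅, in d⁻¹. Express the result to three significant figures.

F/M ≈ 1.78 d⁻¹

F/M = applied load / biomass = Q·S₀/(V·X) = 1130 × 1870 / (704.0 × 1690) = 1.776 d⁻¹.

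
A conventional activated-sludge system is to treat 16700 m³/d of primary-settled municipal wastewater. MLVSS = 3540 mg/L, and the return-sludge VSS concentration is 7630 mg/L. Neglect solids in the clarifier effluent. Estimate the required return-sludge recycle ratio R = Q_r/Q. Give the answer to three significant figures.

R ≈ 0.866

Mass balance around the secondary clarifier (neglecting effluent solids): R = X / (X_r − X) = 3540 / (7630 − 3540) = 0.8655.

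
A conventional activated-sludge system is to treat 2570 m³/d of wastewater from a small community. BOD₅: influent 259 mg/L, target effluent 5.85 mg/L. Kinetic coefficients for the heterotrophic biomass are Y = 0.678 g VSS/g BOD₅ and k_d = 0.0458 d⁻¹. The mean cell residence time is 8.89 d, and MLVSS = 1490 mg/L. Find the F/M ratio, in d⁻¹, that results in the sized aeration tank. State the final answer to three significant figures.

F/M ≈ 0.239 d⁻¹

Rearranging the biomass balance for a CMAS with decay, V = Y·Q·ΔS·θ_c / [X·(1+k_d θ_c)] = 0.678 × 2570 × (259 − 5.85) × 8.89 / [1490 × (1 + 0.0458 × 8.89)] = 3.92×10^6 / 2097 = 1870 m³.
F/M = Q·S₀ / (V·X) = 2570 × 259 / (1870 × 1490) = 0.2389 g BOD₅·(g VSS·d)⁻¹.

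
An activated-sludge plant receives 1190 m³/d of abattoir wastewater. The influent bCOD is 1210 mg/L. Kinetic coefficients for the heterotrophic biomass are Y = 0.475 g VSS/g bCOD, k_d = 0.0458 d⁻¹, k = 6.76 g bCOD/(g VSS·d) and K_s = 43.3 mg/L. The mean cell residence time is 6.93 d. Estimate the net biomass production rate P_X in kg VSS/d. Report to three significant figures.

Effluent substrate depends only on kinetics and SRT: S = K_s(1 + k_d θ_c) / [θ_c(Yk − k_d) − 1] = 43.3 × (1 + 0.0458 × 6.93) / [6.93 × (0.475 × 6.76 − 0.0458) − 1] = 57.04 / 20.93 = 2.725 mg/L.
The observed yield is Y_obs = Y/(1 + k_d·θ_c) = 0.475 / (1 + 0.0458 × 6.93) = 0.475 / 1.317 = 0.3606 g VSS per g bCOD removed.
ΔS = 1210 − 2.72 = 1207 mg/L, so the substrate removal rate is 1190 × 1207/1000 = 1437 kg bCOD/d.
Net biomass production P_X = Y_obs × Q·(S₀ − S) = 0.3606 × 1437 = 518.0 kg VSS/d.

P_X ≈ 518 kg VSS/d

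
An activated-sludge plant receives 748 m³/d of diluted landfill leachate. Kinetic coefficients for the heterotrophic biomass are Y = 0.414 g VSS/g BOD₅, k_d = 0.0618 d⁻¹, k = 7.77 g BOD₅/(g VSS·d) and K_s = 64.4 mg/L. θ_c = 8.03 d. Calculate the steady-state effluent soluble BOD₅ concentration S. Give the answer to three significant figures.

From the Monod/SRT balance for a CMAS, S = K_s·(1+k_d θ_c)/[θ_c·(Y k − k_d) − 1] = 64.4 × (1 + 0.0618 × 8.03) / [8.03 × (0.414 × 7.77 − 0.0618) − 1] = 96.36 / 24.33 = 3.960 mg/L.

S ≈ 3.96 mg/L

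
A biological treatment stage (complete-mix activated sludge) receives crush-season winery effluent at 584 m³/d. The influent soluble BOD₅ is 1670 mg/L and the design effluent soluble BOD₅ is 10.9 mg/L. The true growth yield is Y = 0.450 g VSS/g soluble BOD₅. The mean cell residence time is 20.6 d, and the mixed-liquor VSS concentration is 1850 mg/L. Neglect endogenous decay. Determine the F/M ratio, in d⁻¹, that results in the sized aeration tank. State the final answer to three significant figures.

Biomass mass balance (decay neglected): V·X = Y·Q·(S₀ − S)·θ_c, so V = 0.450 × 584 × (1670 − 10.9) × 20.6 / 1850 = 4855 m³.
Food-to-microorganism ratio F/M = Q S₀ / (V X) = 584 × 1670 / (4855 × 1850) = 0.1086 d⁻¹.

F/M ≈ 0.109 d⁻¹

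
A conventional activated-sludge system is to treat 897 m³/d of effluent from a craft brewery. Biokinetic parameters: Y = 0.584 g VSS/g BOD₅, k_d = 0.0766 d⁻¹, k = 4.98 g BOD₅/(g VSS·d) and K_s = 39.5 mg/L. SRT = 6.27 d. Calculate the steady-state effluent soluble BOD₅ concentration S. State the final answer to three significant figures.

Effluent substrate depends only on kinetics and SRT: S = K_s(1 + k_d θ_c) / [θ_c(Yk − k_d) − 1] = 39.5 × (1 + 0.0766 × 6.27) / [6.27 × (0.584 × 4.98 − 0.0766) − 1] = 58.47 / 16.75 = 3.490 mg/L.

S ≈ 3.49 mg/L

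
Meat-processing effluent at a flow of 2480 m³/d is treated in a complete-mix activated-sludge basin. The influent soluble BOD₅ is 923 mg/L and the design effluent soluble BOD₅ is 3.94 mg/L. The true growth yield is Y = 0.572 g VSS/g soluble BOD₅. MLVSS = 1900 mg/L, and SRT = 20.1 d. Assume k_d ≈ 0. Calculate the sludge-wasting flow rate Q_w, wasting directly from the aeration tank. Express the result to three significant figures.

Q_w ≈ 686 m³/d

With k_d = 0 the design equation reduces to V = Y Q (S₀−S) θ_c / X = 0.572 × 2480 × (923 − 3.94) × 20.1 / 1900 = 13792 m³.
With mixed-liquor wasting, θ_c = V/Q_w, so Q_w = V/θ_c = 13792/20.1 = 686.2 m³/d.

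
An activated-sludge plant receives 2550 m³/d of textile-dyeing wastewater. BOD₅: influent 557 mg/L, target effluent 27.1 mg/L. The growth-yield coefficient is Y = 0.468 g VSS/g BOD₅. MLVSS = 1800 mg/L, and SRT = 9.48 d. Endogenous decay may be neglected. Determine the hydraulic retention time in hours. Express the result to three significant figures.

V·X = Y·Q·ΔS·θ_c gives V = 0.468 × 2550 × (557 − 27.1) × 9.48 / 1800 = 3331 m³.
HRT = V/Q = 3331 m³ / 2550 m³·d⁻¹ = 1.306 d × 24 = 31.35 h.

τ ≈ 31.3 h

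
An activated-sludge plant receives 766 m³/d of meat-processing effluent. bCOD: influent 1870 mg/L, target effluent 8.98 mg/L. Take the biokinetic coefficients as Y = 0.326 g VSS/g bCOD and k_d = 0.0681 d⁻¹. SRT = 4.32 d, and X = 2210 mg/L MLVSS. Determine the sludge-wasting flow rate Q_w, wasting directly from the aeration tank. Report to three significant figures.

Steady-state biomass mass balance: V·X·(1 + k_d·θ_c) = Y·Q·(S₀ − S)·θ_c, so V = 0.326 × 766 × (1870 − 8.98) × 4.32 / [2210 × (1 + 0.0681 × 4.32)] = 2.01×10^6 / 2860 = 701.9 m³.
With mixed-liquor wasting, θ_c = V/Q_w, so Q_w = V/θ_c = 701.9/4.32 = 162.5 m³/d.

Q_w ≈ 162 m³/d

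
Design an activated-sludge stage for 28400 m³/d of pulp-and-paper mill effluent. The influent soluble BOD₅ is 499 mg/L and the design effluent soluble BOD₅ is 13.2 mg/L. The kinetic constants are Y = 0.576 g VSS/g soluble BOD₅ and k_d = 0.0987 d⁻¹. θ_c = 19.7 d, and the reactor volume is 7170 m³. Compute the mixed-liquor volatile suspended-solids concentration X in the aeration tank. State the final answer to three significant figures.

X = Y·Q·ΔS·θ_c / [V·(1 + k_d θ_c)] = 0.576 × 28400 × (499 − 13.2) × 19.7 / [7170 × (1 + 0.0987 × 19.7)] = 7416 mg/L.

X ≈ 7420 mg/L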